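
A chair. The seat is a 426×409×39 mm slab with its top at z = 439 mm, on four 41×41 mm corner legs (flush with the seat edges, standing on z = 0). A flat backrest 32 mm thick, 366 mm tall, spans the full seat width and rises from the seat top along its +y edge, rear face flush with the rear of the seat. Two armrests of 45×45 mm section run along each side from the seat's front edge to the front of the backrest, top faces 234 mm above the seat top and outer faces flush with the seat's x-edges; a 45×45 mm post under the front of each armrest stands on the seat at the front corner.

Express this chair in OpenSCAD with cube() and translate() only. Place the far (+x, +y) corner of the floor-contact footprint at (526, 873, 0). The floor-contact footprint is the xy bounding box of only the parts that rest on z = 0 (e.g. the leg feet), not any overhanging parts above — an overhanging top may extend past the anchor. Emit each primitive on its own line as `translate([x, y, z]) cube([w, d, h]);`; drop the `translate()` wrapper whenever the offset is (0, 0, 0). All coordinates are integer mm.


translate([100, 464, 400]) cube([426, 409, 39]);
translate([100, 464, 0]) cube([41, 41, 400]);
translate([485, 464, 0]) cube([41, 41, 400]);
translate([100, 832, 0]) cube([41, 41, 400]);
translate([485, 832, 0]) cube([41, 41, 400]);
translate([100, 841, 439]) cube([426, 32, 366]);
translate([100, 464, 628]) cube([45, 377, 45]);
translate([481, 464, 628]) cube([45, 377, 45]);
translate([100, 464, 439]) cube([45, 45, 189]);
translate([481, 464, 439]) cube([45, 45, 189]);


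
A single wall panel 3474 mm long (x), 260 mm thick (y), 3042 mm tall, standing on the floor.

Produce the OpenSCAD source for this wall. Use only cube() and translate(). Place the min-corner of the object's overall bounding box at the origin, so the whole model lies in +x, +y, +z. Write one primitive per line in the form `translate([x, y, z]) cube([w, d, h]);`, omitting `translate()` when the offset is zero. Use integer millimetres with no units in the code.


cube([3474, 260, 3042]);


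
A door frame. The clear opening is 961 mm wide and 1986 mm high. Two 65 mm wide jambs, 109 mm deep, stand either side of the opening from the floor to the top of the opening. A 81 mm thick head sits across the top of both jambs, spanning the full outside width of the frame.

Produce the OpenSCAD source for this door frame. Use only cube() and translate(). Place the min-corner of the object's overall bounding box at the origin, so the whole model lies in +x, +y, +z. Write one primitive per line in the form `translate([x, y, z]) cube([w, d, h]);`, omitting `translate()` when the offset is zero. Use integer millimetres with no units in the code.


cube([65, 109, 1986]);
translate([1026, 0, 0]) cube([65, 109, 1986]);
translate([0, 0, 1986]) cube([1091, 109, 81]);


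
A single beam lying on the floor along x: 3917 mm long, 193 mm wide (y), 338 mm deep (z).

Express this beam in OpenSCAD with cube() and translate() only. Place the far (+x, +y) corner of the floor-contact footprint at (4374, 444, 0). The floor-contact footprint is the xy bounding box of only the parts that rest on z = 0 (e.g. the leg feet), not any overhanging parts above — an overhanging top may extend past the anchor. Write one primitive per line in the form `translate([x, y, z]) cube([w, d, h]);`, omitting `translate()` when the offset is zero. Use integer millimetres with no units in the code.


translate([457, 251, 0]) cube([3917, 193, 338]);


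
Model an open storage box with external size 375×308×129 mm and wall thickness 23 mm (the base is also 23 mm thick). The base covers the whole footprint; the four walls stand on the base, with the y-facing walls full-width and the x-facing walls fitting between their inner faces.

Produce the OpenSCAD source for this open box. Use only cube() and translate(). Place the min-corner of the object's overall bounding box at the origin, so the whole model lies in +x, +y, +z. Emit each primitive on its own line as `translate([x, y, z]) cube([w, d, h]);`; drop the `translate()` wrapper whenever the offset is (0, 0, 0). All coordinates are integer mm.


cube([375, 308, 23]);
translate([0, 0, 23]) cube([375, 23, 106]);
translate([0, 285, 23]) cube([375, 23, 106]);
translate([0, 23, 23]) cube([23, 262, 106]);
translate([352, 23, 23]) cube([23, 262, 106]);


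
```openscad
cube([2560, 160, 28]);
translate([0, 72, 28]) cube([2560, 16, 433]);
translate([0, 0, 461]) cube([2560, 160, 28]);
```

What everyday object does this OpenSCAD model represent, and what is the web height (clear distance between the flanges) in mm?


An I-beam. The web height is 433 mm.

Two wide flanges with a thin centred web — an I-beam. Overall 489 mm minus two 28 mm flanges gives a web of 489 − 2·28 = 433 mm.


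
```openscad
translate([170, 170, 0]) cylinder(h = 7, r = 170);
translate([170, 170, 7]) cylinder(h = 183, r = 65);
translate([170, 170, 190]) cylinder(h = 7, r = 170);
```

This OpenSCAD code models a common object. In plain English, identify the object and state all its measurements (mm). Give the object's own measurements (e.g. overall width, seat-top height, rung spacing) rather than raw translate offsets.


A spool: two coaxial disc flanges of radius 170 mm and thickness 7 mm, joined by a core cylinder of radius 65 mm and height 183 mm. The lower flange rests on z = 0 and the three cylinders share a vertical axis.


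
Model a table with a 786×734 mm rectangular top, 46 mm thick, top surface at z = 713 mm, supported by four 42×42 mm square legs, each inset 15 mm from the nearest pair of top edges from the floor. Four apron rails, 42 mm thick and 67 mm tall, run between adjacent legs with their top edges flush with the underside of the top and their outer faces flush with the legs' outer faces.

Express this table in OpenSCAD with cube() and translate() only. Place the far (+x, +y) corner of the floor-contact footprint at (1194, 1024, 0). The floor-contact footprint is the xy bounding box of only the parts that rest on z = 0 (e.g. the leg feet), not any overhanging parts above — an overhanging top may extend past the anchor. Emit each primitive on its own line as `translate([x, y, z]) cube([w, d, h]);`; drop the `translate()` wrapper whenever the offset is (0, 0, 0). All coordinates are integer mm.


translate([423, 305, 667]) cube([786, 734, 46]);
translate([438, 320, 0]) cube([42, 42, 667]);
translate([1152, 320, 0]) cube([42, 42, 667]);
translate([438, 982, 0]) cube([42, 42, 667]);
translate([1152, 982, 0]) cube([42, 42, 667]);
translate([480, 320, 600]) cube([672, 42, 67]);
translate([480, 982, 600]) cube([672, 42, 67]);
translate([438, 362, 600]) cube([42, 620, 67]);
translate([1152, 362, 600]) cube([42, 620, 67]);


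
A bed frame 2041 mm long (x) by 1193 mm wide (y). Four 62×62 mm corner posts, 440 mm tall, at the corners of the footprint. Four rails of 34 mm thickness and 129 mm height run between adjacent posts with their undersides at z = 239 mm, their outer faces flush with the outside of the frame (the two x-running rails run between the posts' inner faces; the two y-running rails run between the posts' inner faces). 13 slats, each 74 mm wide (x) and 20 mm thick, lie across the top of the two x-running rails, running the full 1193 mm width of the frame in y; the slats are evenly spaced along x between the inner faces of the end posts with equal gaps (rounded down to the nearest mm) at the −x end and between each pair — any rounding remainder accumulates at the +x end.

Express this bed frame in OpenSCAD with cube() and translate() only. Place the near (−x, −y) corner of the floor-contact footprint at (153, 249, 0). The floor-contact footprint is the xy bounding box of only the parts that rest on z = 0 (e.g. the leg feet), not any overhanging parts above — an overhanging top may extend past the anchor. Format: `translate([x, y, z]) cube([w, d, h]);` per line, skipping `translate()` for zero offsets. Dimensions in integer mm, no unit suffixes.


translate([153, 249, 0]) cube([62, 62, 440]);
translate([153, 1380, 0]) cube([62, 62, 440]);
translate([2132, 249, 0]) cube([62, 62, 440]);
translate([2132, 1380, 0]) cube([62, 62, 440]);
translate([215, 249, 239]) cube([1917, 34, 129]);
translate([215, 1408, 239]) cube([1917, 34, 129]);
translate([153, 311, 239]) cube([34, 1069, 129]);
translate([2160, 311, 239]) cube([34, 1069, 129]);
translate([283, 249, 368]) cube([74, 1193, 20]);
translate([425, 249, 368]) cube([74, 1193, 20]);
translate([567, 249, 368]) cube([74, 1193, 20]);
translate([709, 249, 368]) cube([74, 1193, 20]);
translate([851, 249, 368]) cube([74, 1193, 20]);
translate([993, 249, 368]) cube([74, 1193, 20]);
translate([1135, 249, 368]) cube([74, 1193, 20]);
translate([1277, 249, 368]) cube([74, 1193, 20]);
translate([1419, 249, 368]) cube([74, 1193, 20]);
translate([1561, 249, 368]) cube([74, 1193, 20]);
translate([1703, 249, 368]) cube([74, 1193, 20]);
translate([1845, 249, 368]) cube([74, 1193, 20]);
translate([1987, 249, 368]) cube([74, 1193, 20]);


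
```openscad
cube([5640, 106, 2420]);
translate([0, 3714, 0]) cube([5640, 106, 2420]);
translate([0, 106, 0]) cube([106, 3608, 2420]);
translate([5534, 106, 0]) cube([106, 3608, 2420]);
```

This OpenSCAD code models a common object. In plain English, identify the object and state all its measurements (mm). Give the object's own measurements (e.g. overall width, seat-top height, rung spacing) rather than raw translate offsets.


The wall frame of a small rectangular building: four walls, each 2420 mm tall and 106 mm thick, enclosing a footprint 5640 mm (x) by 3820 mm (y) outside-to-outside, with no floor or roof. The front and back walls (the −y and +y sides) span the full width; the two side walls fit between them.


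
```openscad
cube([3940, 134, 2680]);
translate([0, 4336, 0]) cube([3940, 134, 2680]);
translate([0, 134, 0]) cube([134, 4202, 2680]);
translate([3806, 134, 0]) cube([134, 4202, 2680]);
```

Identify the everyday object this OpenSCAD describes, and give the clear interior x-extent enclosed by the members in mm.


A house (or room) frame. The interior width is 3672 mm.

Four 2680 mm walls enclosing a rectangle with no floor or roof — a room or house frame. Outside width is 3940 mm and wall thickness is 134 mm, so the interior width is 3940 − 2 × 134 = 3672 mm.


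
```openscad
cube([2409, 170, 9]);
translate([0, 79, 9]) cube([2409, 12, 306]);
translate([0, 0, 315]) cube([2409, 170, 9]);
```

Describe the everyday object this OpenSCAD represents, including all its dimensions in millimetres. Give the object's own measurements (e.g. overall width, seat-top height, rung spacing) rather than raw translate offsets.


An I-beam lying along x, 2409 mm long. Overall section height 324 mm. Two flanges 170 mm wide (y) and 9 mm thick, one on the floor and one at the top; a web 12 mm thick runs between them, centred on the flange width.


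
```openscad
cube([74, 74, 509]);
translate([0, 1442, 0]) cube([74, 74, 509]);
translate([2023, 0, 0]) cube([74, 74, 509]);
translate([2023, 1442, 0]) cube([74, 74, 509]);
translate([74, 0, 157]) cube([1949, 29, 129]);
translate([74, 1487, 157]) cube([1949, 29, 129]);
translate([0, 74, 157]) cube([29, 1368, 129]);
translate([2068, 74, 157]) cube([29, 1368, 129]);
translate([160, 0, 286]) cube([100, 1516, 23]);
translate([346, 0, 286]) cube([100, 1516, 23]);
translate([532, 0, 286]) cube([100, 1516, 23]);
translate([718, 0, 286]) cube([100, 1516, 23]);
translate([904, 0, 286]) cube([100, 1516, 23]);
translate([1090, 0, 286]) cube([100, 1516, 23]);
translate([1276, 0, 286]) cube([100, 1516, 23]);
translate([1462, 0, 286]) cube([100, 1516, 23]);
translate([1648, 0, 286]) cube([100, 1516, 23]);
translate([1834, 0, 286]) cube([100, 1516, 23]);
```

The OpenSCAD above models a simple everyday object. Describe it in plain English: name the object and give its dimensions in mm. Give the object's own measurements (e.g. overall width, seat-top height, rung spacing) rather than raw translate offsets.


A bed frame 2097 mm long (x) by 1516 mm wide (y). Four 74×74 mm corner posts, 509 mm tall, at the corners of the footprint. Four rails of 29 mm thickness and 129 mm height run between adjacent posts with their undersides at z = 157 mm, their outer faces flush with the outside of the frame (the two x-running rails run between the posts' inner faces; the two y-running rails run between the posts' inner faces). 10 slats, each 100 mm wide (x) and 23 mm thick, lie across the top of the two x-running rails, running the full 1516 mm width of the frame in y; along x they sit between the end posts with a 86 mm gap after the −x posts and between neighbouring slats, leaving 89 mm before the +x posts.


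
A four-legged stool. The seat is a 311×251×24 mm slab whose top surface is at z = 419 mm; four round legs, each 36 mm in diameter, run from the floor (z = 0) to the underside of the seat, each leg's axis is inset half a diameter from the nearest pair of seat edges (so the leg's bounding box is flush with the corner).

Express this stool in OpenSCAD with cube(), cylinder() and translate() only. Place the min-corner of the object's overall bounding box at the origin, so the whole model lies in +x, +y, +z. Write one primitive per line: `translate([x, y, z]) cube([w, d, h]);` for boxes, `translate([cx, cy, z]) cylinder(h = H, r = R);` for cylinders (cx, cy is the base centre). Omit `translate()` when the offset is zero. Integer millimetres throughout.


translate([0, 0, 395]) cube([311, 251, 24]);
translate([18, 18, 0]) cylinder(h = 395, r = 18);
translate([293, 18, 0]) cylinder(h = 395, r = 18);
translate([18, 233, 0]) cylinder(h = 395, r = 18);
translate([293, 233, 0]) cylinder(h = 395, r = 18);


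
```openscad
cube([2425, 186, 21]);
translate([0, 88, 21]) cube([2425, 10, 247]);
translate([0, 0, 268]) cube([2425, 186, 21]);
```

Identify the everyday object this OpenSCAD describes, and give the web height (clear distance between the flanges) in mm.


An I-beam. The web height is 247 mm.

Two wide flanges with a thin centred web — an I-beam. Overall 289 mm minus two 21 mm flanges gives a web of 289 − 2·21 = 247 mm.


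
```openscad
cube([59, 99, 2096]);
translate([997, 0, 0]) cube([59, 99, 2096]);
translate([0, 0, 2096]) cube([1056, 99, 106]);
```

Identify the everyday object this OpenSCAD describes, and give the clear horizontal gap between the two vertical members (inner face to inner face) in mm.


A door frame. The clear opening width is 938 mm.

Two 2096 mm tall posts with a header on top — a door frame. The left jamb is 59 mm wide at x = 0; the right jamb starts at x = 997. The clear opening is 997 − 59 = 938 mm.


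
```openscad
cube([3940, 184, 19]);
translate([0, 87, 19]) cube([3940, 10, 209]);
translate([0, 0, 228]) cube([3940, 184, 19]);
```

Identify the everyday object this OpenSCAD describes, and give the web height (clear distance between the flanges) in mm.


An I-beam. The web height is 209 mm.

Two wide flanges with a thin centred web — an I-beam. Overall 247 mm minus two 19 mm flanges gives a web of 247 − 2·19 = 209 mm.


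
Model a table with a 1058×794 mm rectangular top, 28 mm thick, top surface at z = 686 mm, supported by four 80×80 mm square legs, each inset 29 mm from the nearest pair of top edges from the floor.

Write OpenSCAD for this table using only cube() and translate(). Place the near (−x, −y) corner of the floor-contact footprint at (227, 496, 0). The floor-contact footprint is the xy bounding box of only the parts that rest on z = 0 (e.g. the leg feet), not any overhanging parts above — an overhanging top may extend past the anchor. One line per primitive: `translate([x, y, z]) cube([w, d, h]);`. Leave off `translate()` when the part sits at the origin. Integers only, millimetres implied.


translate([198, 467, 658]) cube([1058, 794, 28]);
translate([227, 496, 0]) cube([80, 80, 658]);
translate([1147, 496, 0]) cube([80, 80, 658]);
translate([227, 1152, 0]) cube([80, 80, 658]);
translate([1147, 1152, 0]) cube([80, 80, 658]);


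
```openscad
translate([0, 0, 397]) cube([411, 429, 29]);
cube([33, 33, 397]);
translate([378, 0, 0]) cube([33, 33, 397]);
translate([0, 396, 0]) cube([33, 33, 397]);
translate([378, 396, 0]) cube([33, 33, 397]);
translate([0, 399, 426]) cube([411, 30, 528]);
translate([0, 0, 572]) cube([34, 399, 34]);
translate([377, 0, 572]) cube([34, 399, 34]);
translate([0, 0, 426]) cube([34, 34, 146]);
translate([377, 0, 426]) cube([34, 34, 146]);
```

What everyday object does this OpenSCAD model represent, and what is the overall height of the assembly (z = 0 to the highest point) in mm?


A chair. The overall height is 954 mm.

A slab on four corner posts with a tall panel at the back — a chair. The seat slab sits at z = 397 with thickness 29, and the 528 mm backrest starts at the seat top, so the overall height is 397 + 29 + 528 = 954 mm.


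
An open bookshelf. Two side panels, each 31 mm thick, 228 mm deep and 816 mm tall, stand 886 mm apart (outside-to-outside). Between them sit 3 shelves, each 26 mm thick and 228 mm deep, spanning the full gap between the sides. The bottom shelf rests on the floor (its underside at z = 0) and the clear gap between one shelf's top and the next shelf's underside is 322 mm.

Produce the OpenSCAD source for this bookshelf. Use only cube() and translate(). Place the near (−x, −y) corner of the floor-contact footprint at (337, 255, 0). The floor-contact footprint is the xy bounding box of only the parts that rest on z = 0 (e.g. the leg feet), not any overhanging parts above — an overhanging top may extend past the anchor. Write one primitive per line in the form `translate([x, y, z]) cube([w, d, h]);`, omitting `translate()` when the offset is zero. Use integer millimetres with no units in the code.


translate([337, 255, 0]) cube([31, 228, 816]);
translate([1192, 255, 0]) cube([31, 228, 816]);
translate([368, 255, 0]) cube([824, 228, 26]);
translate([368, 255, 348]) cube([824, 228, 26]);
translate([368, 255, 696]) cube([824, 228, 26]);


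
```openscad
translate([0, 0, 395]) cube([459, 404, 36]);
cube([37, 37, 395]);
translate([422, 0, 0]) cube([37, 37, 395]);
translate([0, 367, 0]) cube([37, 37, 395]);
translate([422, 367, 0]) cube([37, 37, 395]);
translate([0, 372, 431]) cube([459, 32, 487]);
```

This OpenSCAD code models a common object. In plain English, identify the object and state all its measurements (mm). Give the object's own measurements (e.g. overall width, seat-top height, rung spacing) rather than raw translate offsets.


A chair. The seat is a 459×404×36 mm slab with its top at z = 431 mm, on four 37×37 mm corner legs (flush with the seat edges, standing on z = 0). A flat backrest 32 mm thick, 487 mm tall, spans the full seat width and rises from the seat top along its +y edge, rear face flush with the rear of the seat.


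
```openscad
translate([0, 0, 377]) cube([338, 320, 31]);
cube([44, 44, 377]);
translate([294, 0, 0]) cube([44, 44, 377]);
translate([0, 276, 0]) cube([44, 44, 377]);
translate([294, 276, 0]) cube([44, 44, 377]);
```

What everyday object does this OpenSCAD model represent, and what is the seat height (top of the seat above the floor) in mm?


A stool. The seat height is 408 mm.

A 338×320×31 slab at z = 377 on four corner posts — a stool. The seat top is 377 + 31 = 408 mm.


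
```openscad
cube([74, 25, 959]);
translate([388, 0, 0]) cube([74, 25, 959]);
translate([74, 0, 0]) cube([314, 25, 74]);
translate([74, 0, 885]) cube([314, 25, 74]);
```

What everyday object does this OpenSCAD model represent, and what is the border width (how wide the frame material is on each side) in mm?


A picture frame. The border width is 74 mm.

Four thin pieces enclosing a rectangular opening — a picture frame. The two full-height stiles are 959 mm tall; the top rail sits at z = 885 and is 74 mm tall, so the border above the opening is 959 − 885 = 74 mm, matching the stile x-width.


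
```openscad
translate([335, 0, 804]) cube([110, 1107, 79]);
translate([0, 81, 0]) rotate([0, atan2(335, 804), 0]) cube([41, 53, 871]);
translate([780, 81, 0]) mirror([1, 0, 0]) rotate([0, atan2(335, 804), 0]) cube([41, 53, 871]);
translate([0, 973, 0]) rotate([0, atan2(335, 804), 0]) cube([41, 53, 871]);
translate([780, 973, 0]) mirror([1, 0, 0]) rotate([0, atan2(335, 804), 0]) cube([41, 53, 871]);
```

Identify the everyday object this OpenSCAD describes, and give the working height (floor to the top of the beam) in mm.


A sawhorse. The overall height is 883 mm.

A beam across two mirrored pairs of raked legs — a sawhorse. The beam's underside is at z = 804 (matching the legs' vertical rise in atan2(335, 804)) and the beam is 79 mm tall, so its top is at 804 + 79 = 883 mm. The raked legs top out at the beam's underside, so that is the highest point.


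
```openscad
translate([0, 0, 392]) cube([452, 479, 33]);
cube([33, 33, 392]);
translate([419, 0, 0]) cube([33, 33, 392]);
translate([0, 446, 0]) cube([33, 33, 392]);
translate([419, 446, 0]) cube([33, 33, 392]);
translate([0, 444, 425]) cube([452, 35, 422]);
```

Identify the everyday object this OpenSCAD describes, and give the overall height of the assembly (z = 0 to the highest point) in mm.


A chair. The overall height is 847 mm.

A slab on four corner posts with a tall panel at the back — a chair. The seat slab sits at z = 392 with thickness 33, and the 422 mm backrest starts at the seat top, so the overall height is 392 + 33 + 422 = 847 mm.


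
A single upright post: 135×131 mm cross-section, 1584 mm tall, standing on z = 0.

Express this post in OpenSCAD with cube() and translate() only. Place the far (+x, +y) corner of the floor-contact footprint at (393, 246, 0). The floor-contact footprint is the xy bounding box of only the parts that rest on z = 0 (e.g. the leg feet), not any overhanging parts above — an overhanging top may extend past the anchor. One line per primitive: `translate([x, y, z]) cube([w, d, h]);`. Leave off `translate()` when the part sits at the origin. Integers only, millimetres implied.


translate([258, 115, 0]) cube([135, 131, 1584]);


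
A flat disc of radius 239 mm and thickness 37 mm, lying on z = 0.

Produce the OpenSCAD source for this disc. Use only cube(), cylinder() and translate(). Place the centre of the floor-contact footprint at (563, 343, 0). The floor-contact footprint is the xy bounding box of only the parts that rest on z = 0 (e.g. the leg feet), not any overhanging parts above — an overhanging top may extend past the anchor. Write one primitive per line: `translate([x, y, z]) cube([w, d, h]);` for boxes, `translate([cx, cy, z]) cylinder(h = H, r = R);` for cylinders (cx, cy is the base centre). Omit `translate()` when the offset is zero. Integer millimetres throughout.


translate([563, 343, 0]) cylinder(h = 37, r = 239);


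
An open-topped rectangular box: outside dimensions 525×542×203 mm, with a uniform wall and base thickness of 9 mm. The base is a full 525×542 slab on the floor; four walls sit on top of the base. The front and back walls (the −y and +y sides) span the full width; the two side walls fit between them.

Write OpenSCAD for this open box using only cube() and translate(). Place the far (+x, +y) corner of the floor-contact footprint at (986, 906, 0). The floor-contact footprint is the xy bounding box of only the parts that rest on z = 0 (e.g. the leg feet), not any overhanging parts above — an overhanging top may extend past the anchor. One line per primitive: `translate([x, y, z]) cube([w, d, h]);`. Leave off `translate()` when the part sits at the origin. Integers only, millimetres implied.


translate([461, 364, 0]) cube([525, 542, 9]);
translate([461, 364, 9]) cube([525, 9, 194]);
translate([461, 897, 9]) cube([525, 9, 194]);
translate([461, 373, 9]) cube([9, 524, 194]);
translate([977, 373, 9]) cube([9, 524, 194]);


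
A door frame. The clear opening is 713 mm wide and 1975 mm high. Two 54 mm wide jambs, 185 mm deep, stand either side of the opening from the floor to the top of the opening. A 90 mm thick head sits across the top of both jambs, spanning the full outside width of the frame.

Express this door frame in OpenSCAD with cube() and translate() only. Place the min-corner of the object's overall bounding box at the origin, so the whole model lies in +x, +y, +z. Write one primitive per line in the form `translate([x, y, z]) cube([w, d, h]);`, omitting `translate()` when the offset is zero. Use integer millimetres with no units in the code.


cube([54, 185, 1975]);
translate([767, 0, 0]) cube([54, 185, 1975]);
translate([0, 0, 1975]) cube([821, 185, 90]);


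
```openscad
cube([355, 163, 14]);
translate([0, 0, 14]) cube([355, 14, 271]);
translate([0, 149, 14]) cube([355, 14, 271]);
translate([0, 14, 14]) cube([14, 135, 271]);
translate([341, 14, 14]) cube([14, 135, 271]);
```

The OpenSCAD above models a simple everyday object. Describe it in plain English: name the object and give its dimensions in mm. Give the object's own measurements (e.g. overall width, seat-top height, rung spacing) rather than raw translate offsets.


An open-topped rectangular box: outside dimensions 355×163×285 mm, with a uniform wall and base thickness of 14 mm. The base is a full 355×163 slab on the floor; four walls sit on top of the base. The front and back walls (the −y and +y sides) span the full width; the two side walls fit between them.


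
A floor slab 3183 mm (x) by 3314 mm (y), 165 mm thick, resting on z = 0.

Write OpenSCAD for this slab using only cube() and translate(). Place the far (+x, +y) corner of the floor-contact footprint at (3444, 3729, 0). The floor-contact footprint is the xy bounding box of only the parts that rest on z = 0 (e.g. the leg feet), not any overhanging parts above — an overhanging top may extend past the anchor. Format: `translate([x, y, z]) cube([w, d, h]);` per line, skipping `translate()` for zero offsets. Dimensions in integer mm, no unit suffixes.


translate([261, 415, 0]) cube([3183, 3314, 165]);


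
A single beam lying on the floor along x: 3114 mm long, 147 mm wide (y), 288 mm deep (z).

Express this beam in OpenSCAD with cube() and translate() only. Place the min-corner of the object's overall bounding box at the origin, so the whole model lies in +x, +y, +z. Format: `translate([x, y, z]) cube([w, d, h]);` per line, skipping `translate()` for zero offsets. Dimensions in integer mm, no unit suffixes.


cube([3114, 147, 288]);


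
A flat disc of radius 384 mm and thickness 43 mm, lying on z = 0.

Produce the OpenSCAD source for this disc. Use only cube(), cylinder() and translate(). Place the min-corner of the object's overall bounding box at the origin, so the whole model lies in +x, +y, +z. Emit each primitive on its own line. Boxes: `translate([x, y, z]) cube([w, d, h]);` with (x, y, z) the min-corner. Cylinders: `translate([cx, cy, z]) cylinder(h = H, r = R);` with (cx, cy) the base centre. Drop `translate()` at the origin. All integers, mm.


translate([384, 384, 0]) cylinder(h = 43, r = 384);


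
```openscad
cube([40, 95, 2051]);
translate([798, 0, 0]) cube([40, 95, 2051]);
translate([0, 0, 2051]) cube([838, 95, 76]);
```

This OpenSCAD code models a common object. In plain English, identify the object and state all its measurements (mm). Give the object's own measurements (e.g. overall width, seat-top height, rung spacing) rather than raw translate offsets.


A door frame. The clear opening is 758 mm wide and 2051 mm high. Two 40 mm wide jambs, 95 mm deep, stand either side of the opening from the floor to the top of the opening. A 76 mm thick head sits across the top of both jambs, spanning the full outside width of the frame.


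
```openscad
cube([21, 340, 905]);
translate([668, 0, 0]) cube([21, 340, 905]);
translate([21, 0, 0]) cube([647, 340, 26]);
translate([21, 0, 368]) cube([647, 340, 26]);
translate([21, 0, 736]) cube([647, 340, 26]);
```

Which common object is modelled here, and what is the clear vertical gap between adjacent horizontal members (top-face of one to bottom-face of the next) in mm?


A bookshelf. The clear shelf gap is 342 mm.

Two tall side panels with 3 horizontal boards between them — a bookshelf. The first two shelf undersides are at z = 0 and z = 368; with shelf thickness 26, the clear gap is 368 − 0 − 26 = 342 mm.


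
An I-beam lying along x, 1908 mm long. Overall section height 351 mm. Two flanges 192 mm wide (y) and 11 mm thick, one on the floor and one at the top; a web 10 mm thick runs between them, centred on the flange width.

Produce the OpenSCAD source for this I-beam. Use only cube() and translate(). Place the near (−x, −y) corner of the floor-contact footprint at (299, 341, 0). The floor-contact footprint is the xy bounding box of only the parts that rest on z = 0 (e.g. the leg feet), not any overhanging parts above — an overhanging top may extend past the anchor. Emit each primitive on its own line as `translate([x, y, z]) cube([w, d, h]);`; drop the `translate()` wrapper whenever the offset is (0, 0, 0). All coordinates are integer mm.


translate([299, 341, 0]) cube([1908, 192, 11]);
translate([299, 432, 11]) cube([1908, 10, 329]);
translate([299, 341, 340]) cube([1908, 192, 11]);


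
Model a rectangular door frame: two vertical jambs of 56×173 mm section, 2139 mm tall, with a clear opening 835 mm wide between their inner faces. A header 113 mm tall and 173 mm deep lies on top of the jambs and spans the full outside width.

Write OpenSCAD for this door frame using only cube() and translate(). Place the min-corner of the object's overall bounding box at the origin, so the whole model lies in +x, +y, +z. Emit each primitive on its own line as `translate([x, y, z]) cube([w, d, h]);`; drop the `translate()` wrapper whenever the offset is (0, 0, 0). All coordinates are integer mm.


cube([56, 173, 2139]);
translate([891, 0, 0]) cube([56, 173, 2139]);
translate([0, 0, 2139]) cube([947, 173, 113]);


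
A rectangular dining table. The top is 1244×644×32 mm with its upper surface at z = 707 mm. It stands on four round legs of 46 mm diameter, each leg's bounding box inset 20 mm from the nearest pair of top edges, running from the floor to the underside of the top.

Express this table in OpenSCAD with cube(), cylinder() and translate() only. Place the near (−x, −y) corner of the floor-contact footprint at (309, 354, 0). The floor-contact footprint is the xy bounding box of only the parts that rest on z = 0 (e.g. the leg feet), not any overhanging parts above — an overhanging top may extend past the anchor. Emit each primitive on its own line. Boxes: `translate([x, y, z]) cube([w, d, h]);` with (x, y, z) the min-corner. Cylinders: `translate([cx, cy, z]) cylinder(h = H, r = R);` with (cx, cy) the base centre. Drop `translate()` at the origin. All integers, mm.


// leg_h = 707 - 32 = 675
translate([289, 334, 675]) cube([1244, 644, 32]);
translate([332, 377, 0]) cylinder(h = 675, r = 23);
translate([1490, 377, 0]) cylinder(h = 675, r = 23);
translate([332, 935, 0]) cylinder(h = 675, r = 23);
translate([1490, 935, 0]) cylinder(h = 675, r = 23);


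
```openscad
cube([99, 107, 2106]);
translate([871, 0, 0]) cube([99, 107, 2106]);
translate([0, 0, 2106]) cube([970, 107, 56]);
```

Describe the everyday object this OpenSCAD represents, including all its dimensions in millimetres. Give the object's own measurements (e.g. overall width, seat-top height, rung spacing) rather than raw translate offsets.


A door frame. The clear opening is 772 mm wide and 2106 mm high. Two 99 mm wide jambs, 107 mm deep, stand either side of the opening from the floor to the top of the opening. A 56 mm thick head sits across the top of both jambs, spanning the full outside width of the frame.


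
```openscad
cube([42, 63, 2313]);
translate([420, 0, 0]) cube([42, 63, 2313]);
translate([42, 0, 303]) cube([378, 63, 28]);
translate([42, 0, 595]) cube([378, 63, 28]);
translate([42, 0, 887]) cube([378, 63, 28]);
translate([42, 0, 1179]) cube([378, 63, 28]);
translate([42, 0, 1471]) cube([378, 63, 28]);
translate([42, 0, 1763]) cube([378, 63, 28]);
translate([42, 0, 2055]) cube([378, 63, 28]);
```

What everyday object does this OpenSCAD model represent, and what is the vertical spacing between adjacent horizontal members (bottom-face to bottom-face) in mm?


A ladder. The rung spacing is 292 mm.

Two tall 42×63 posts with 7 short bars between them — a ladder. Adjacent rungs sit at z = 303 and z = 595, so the spacing is 595 − 303 = 292 mm.


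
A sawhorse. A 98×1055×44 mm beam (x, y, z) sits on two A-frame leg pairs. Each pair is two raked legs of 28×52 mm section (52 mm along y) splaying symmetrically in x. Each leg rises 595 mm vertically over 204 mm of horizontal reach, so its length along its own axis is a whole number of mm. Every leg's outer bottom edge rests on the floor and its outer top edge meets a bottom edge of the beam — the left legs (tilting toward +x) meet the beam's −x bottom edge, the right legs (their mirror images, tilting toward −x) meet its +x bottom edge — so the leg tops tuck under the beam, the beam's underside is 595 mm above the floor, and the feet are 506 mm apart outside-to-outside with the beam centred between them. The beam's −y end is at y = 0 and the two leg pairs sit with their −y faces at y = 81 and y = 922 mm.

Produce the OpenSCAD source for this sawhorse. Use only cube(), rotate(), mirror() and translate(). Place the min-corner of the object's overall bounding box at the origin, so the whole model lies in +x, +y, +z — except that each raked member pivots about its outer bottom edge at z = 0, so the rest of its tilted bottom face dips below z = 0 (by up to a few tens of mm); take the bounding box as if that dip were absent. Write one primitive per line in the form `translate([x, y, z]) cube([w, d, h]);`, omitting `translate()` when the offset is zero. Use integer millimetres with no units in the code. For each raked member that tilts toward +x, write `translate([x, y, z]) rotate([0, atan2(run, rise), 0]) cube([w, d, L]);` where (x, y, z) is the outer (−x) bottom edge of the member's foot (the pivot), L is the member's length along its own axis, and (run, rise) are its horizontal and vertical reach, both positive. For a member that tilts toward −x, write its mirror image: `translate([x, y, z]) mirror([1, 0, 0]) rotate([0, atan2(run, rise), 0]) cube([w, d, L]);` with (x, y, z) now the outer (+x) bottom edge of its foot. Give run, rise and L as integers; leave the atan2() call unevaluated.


translate([204, 0, 595]) cube([98, 1055, 44]);
translate([0, 81, 0]) rotate([0, atan2(204, 595), 0]) cube([28, 52, 629]);
translate([506, 81, 0]) mirror([1, 0, 0]) rotate([0, atan2(204, 595), 0]) cube([28, 52, 629]);
translate([0, 922, 0]) rotate([0, atan2(204, 595), 0]) cube([28, 52, 629]);
translate([506, 922, 0]) mirror([1, 0, 0]) rotate([0, atan2(204, 595), 0]) cube([28, 52, 629]);


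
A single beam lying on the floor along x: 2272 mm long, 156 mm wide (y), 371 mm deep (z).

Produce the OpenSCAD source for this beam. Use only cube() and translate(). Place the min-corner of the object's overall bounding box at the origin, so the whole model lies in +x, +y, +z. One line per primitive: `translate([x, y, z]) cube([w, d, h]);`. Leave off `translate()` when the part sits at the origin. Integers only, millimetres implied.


cube([2272, 156, 371]);


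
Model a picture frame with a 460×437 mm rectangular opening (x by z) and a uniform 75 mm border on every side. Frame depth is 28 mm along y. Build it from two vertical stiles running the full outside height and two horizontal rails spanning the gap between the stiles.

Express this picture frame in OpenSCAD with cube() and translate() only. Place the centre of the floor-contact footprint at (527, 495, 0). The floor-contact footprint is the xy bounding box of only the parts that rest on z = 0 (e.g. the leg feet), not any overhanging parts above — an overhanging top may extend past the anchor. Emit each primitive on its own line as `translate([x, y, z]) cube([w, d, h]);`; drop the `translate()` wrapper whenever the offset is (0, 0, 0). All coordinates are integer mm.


translate([222, 481, 0]) cube([75, 28, 587]);
translate([757, 481, 0]) cube([75, 28, 587]);
translate([297, 481, 0]) cube([460, 28, 75]);
translate([297, 481, 512]) cube([460, 28, 75]);


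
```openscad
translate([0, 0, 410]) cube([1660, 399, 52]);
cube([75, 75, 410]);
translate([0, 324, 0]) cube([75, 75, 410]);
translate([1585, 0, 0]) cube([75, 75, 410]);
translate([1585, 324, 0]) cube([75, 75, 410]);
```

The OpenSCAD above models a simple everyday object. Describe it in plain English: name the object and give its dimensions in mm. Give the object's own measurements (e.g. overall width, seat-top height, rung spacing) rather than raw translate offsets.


A bench: a 1660×399 mm seat slab, 52 mm thick, top at z = 462 mm, on four 75×75 mm square legs flush with the seat corners and standing on z = 0.


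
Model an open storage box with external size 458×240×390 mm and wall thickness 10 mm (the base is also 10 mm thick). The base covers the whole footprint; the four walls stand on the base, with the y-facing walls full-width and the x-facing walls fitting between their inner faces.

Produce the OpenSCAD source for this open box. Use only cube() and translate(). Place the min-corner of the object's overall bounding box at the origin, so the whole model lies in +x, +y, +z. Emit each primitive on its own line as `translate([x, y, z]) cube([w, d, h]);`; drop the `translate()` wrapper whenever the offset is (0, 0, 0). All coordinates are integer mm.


cube([458, 240, 10]);
translate([0, 0, 10]) cube([458, 10, 380]);
translate([0, 230, 10]) cube([458, 10, 380]);
translate([0, 10, 10]) cube([10, 220, 380]);
translate([448, 10, 10]) cube([10, 220, 380]);


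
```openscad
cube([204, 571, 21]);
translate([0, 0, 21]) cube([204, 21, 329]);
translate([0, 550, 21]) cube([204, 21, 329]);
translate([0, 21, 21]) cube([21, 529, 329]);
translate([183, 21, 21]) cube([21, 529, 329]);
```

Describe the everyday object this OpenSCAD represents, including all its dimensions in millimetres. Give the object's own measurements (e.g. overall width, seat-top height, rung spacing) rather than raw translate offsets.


An open-topped rectangular box: outside dimensions 204×571×350 mm, with a uniform wall and base thickness of 21 mm. The base is a full 204×571 slab on the floor; four walls sit on top of the base. The front and back walls (the −y and +y sides) span the full width; the two side walls fit between them.


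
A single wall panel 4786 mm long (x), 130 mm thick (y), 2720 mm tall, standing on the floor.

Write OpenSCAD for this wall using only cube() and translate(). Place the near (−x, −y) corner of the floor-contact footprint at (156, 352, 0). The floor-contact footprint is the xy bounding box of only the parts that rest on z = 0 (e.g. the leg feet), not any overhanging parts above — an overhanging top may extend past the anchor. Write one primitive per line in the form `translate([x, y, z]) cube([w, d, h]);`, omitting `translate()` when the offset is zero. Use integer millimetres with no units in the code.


translate([156, 352, 0]) cube([4786, 130, 2720]);


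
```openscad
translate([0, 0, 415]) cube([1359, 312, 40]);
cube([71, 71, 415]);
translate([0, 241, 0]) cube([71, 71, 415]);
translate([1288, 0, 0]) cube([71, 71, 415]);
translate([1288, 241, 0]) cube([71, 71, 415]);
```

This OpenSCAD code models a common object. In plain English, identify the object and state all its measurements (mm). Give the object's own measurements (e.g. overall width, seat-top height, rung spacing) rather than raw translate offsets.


A bench: a 1359×312 mm seat slab, 40 mm thick, top at z = 455 mm, on four 71×71 mm square legs flush with the seat corners and standing on z = 0.


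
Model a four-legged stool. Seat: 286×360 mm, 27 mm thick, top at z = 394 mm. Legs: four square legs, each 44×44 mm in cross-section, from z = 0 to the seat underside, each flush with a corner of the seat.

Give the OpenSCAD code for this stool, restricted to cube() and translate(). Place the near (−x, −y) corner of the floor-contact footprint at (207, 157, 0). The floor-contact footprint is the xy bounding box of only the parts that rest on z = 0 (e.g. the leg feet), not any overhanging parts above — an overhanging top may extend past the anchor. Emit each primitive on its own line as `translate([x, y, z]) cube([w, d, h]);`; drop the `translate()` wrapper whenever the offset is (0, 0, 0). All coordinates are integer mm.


translate([207, 157, 367]) cube([286, 360, 27]);
translate([207, 157, 0]) cube([44, 44, 367]);
translate([449, 157, 0]) cube([44, 44, 367]);
translate([207, 473, 0]) cube([44, 44, 367]);
translate([449, 473, 0]) cube([44, 44, 367]);
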